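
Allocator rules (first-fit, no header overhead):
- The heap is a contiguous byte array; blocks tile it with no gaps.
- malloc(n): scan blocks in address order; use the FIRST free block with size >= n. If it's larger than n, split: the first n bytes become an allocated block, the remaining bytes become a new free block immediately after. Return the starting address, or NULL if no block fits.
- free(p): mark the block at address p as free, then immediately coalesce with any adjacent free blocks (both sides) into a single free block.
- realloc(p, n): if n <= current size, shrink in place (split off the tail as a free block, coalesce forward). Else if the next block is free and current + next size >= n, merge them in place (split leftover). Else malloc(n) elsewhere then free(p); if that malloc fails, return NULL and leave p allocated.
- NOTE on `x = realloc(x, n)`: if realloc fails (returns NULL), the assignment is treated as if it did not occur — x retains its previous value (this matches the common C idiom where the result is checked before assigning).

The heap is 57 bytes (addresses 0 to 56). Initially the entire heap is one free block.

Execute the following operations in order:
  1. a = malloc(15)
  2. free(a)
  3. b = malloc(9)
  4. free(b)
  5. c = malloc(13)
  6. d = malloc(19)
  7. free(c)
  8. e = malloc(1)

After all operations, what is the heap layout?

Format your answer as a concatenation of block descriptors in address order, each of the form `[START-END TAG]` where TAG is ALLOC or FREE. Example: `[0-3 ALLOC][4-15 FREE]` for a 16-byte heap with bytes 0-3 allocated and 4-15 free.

Answer: [0-0 ALLOC][1-12 FREE][13-31 ALLOC][32-56 FREE]

Derivation:
Op 1: a = malloc(15) -> a = 0; heap: [0-14 ALLOC][15-56 FREE]
Op 2: free(a) -> (freed a); heap: [0-56 FREE]
Op 3: b = malloc(9) -> b = 0; heap: [0-8 ALLOC][9-56 FREE]
Op 4: free(b) -> (freed b); heap: [0-56 FREE]
Op 5: c = malloc(13) -> c = 0; heap: [0-12 ALLOC][13-56 FREE]
Op 6: d = malloc(19) -> d = 13; heap: [0-12 ALLOC][13-31 ALLOC][32-56 FREE]
Op 7: free(c) -> (freed c); heap: [0-12 FREE][13-31 ALLOC][32-56 FREE]
Op 8: e = malloc(1) -> e = 0; heap: [0-0 ALLOC][1-12 FREE][13-31 ALLOC][32-56 FREE]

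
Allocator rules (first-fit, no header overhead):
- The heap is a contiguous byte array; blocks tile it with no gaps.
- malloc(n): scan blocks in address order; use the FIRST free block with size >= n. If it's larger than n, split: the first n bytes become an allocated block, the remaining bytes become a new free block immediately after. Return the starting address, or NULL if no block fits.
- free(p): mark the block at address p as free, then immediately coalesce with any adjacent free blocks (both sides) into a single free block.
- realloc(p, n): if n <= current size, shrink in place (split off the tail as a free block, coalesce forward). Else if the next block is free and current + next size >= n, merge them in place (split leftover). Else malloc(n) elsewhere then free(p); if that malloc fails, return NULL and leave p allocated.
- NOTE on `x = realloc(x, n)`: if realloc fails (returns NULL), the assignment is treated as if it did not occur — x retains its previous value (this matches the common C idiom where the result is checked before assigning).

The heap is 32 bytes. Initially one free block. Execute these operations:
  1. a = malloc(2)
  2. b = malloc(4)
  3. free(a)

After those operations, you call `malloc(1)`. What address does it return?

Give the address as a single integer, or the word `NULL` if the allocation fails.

Answer: 0

Derivation:
Op 1: a = malloc(2) -> a = 0; heap: [0-1 ALLOC][2-31 FREE]
Op 2: b = malloc(4) -> b = 2; heap: [0-1 ALLOC][2-5 ALLOC][6-31 FREE]
Op 3: free(a) -> (freed a); heap: [0-1 FREE][2-5 ALLOC][6-31 FREE]
malloc(1): first-fit scan over [0-1 FREE][2-5 ALLOC][6-31 FREE] -> 0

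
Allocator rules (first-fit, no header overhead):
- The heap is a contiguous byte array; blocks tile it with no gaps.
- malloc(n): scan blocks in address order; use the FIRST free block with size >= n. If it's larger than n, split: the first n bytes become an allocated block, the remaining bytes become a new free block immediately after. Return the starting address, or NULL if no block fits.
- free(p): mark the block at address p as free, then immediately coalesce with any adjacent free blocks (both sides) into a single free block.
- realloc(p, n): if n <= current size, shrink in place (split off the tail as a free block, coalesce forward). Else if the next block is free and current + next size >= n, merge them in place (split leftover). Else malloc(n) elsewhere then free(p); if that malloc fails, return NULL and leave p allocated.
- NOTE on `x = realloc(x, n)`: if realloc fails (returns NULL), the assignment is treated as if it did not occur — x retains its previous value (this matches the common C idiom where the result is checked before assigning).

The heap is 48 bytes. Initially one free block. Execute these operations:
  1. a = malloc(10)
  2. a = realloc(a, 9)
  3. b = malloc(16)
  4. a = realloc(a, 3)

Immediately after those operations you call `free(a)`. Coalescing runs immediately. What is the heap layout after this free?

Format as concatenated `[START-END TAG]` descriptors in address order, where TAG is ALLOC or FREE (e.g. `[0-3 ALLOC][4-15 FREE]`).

Answer: [0-8 FREE][9-24 ALLOC][25-47 FREE]

Derivation:
Op 1: a = malloc(10) -> a = 0; heap: [0-9 ALLOC][10-47 FREE]
Op 2: a = realloc(a, 9) -> a = 0; heap: [0-8 ALLOC][9-47 FREE]
Op 3: b = malloc(16) -> b = 9; heap: [0-8 ALLOC][9-24 ALLOC][25-47 FREE]
Op 4: a = realloc(a, 3) -> a = 0; heap: [0-2 ALLOC][3-8 FREE][9-24 ALLOC][25-47 FREE]
free(a): a = 0 -> block [0-2 ALLOC]; mark free, coalesce with adjacent free neighbors -> [0-8 FREE][9-24 ALLOC][25-47 FREE]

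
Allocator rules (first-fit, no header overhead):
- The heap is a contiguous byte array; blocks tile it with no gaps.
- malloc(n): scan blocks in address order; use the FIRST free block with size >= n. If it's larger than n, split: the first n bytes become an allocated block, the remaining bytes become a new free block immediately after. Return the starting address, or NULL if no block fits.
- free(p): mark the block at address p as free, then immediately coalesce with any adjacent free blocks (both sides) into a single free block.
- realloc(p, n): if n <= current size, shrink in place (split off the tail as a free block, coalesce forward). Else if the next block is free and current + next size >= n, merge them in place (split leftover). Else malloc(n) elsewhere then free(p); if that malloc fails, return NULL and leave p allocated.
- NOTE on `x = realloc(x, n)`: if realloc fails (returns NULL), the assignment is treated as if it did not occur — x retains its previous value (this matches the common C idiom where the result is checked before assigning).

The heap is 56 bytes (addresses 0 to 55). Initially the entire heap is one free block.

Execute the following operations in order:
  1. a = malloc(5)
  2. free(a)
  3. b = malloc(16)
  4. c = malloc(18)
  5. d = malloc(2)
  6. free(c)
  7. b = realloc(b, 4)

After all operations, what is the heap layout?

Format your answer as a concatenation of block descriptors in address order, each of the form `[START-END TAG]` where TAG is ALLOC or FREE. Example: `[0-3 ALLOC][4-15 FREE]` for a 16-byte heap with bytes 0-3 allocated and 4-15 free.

Answer: [0-3 ALLOC][4-33 FREE][34-35 ALLOC][36-55 FREE]

Derivation:
Op 1: a = malloc(5) -> a = 0; heap: [0-4 ALLOC][5-55 FREE]
Op 2: free(a) -> (freed a); heap: [0-55 FREE]
Op 3: b = malloc(16) -> b = 0; heap: [0-15 ALLOC][16-55 FREE]
Op 4: c = malloc(18) -> c = 16; heap: [0-15 ALLOC][16-33 ALLOC][34-55 FREE]
Op 5: d = malloc(2) -> d = 34; heap: [0-15 ALLOC][16-33 ALLOC][34-35 ALLOC][36-55 FREE]
Op 6: free(c) -> (freed c); heap: [0-15 ALLOC][16-33 FREE][34-35 ALLOC][36-55 FREE]
Op 7: b = realloc(b, 4) -> b = 0; heap: [0-3 ALLOC][4-33 FREE][34-35 ALLOC][36-55 FREE]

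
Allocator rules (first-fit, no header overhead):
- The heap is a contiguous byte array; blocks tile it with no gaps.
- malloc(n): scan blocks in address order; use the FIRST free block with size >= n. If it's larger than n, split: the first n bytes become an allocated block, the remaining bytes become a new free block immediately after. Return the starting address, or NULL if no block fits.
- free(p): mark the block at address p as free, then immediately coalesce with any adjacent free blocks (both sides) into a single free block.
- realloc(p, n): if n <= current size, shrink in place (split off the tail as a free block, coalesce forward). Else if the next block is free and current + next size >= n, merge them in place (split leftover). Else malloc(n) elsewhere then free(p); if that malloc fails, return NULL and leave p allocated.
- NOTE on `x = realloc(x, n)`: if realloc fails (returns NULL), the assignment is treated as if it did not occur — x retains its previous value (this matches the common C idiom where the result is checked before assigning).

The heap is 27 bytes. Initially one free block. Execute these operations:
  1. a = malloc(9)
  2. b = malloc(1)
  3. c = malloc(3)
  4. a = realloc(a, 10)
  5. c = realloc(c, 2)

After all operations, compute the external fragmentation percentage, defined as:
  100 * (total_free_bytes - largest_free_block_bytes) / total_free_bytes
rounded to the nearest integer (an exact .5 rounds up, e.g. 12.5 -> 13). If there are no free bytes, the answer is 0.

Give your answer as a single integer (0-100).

Op 1: a = malloc(9) -> a = 0; heap: [0-8 ALLOC][9-26 FREE]
Op 2: b = malloc(1) -> b = 9; heap: [0-8 ALLOC][9-9 ALLOC][10-26 FREE]
Op 3: c = malloc(3) -> c = 10; heap: [0-8 ALLOC][9-9 ALLOC][10-12 ALLOC][13-26 FREE]
Op 4: a = realloc(a, 10) -> a = 13; heap: [0-8 FREE][9-9 ALLOC][10-12 ALLOC][13-22 ALLOC][23-26 FREE]
Op 5: c = realloc(c, 2) -> c = 10; heap: [0-8 FREE][9-9 ALLOC][10-11 ALLOC][12-12 FREE][13-22 ALLOC][23-26 FREE]
Free blocks: [9 1 4] total_free=14 largest=9 -> 100*(14-9)/14 = 500/14 ≈ 35.714 -> rounds to 36

Answer: 36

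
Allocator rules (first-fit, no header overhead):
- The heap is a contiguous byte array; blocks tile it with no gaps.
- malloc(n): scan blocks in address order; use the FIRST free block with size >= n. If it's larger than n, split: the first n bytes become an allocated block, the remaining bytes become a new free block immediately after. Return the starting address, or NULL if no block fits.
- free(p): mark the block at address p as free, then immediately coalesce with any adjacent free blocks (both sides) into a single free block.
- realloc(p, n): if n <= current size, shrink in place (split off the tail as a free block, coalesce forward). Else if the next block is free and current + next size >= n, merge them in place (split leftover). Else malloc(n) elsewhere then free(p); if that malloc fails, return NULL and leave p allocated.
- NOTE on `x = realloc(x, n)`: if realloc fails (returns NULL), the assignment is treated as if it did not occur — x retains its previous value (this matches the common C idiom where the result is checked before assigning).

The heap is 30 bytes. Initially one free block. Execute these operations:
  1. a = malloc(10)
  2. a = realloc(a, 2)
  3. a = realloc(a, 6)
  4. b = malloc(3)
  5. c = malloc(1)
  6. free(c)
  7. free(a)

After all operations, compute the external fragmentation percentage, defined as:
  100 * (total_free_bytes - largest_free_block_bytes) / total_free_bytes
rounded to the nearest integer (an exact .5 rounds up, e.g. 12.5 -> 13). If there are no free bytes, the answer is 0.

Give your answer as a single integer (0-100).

Answer: 22

Derivation:
Op 1: a = malloc(10) -> a = 0; heap: [0-9 ALLOC][10-29 FREE]
Op 2: a = realloc(a, 2) -> a = 0; heap: [0-1 ALLOC][2-29 FREE]
Op 3: a = realloc(a, 6) -> a = 0; heap: [0-5 ALLOC][6-29 FREE]
Op 4: b = malloc(3) -> b = 6; heap: [0-5 ALLOC][6-8 ALLOC][9-29 FREE]
Op 5: c = malloc(1) -> c = 9; heap: [0-5 ALLOC][6-8 ALLOC][9-9 ALLOC][10-29 FREE]
Op 6: free(c) -> (freed c); heap: [0-5 ALLOC][6-8 ALLOC][9-29 FREE]
Op 7: free(a) -> (freed a); heap: [0-5 FREE][6-8 ALLOC][9-29 FREE]
Free blocks: [6 21] total_free=27 largest=21 -> 100*(27-21)/27 = 600/27 ≈ 22.222 -> rounds to 22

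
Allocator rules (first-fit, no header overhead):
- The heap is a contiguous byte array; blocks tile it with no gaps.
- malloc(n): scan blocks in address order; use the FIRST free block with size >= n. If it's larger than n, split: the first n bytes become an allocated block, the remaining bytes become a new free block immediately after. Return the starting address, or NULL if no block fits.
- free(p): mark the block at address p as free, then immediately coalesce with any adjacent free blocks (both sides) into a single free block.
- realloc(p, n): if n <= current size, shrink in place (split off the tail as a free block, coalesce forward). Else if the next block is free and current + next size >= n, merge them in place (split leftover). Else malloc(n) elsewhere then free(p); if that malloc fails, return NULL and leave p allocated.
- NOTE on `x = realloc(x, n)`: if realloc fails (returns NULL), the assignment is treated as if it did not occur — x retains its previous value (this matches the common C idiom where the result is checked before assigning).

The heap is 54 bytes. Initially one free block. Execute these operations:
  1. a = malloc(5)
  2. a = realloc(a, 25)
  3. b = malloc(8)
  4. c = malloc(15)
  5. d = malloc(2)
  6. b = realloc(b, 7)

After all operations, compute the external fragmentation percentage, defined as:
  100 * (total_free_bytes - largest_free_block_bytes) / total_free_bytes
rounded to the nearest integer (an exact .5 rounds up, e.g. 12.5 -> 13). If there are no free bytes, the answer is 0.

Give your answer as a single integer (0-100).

Answer: 20

Derivation:
Op 1: a = malloc(5) -> a = 0; heap: [0-4 ALLOC][5-53 FREE]
Op 2: a = realloc(a, 25) -> a = 0; heap: [0-24 ALLOC][25-53 FREE]
Op 3: b = malloc(8) -> b = 25; heap: [0-24 ALLOC][25-32 ALLOC][33-53 FREE]
Op 4: c = malloc(15) -> c = 33; heap: [0-24 ALLOC][25-32 ALLOC][33-47 ALLOC][48-53 FREE]
Op 5: d = malloc(2) -> d = 48; heap: [0-24 ALLOC][25-32 ALLOC][33-47 ALLOC][48-49 ALLOC][50-53 FREE]
Op 6: b = realloc(b, 7) -> b = 25; heap: [0-24 ALLOC][25-31 ALLOC][32-32 FREE][33-47 ALLOC][48-49 ALLOC][50-53 FREE]
Free blocks: [1 4] total_free=5 largest=4 -> 100*(5-4)/5 = 100/5 = 20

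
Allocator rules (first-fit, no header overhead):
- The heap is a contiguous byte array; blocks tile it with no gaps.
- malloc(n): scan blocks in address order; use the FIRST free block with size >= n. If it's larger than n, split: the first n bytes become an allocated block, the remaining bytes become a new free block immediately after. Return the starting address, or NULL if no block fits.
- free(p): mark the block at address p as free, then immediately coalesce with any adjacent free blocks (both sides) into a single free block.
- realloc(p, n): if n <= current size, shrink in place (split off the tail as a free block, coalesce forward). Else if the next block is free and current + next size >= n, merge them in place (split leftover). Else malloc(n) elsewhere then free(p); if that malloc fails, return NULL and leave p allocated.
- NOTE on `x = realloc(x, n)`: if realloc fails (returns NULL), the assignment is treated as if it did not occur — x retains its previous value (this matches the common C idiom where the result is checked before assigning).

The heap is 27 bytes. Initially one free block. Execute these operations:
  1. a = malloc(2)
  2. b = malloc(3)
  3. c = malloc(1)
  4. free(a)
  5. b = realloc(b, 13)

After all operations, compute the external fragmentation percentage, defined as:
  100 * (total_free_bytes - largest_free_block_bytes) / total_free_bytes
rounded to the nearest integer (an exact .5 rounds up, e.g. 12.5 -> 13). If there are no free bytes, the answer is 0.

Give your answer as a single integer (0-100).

Answer: 38

Derivation:
Op 1: a = malloc(2) -> a = 0; heap: [0-1 ALLOC][2-26 FREE]
Op 2: b = malloc(3) -> b = 2; heap: [0-1 ALLOC][2-4 ALLOC][5-26 FREE]
Op 3: c = malloc(1) -> c = 5; heap: [0-1 ALLOC][2-4 ALLOC][5-5 ALLOC][6-26 FREE]
Op 4: free(a) -> (freed a); heap: [0-1 FREE][2-4 ALLOC][5-5 ALLOC][6-26 FREE]
Op 5: b = realloc(b, 13) -> b = 6; heap: [0-4 FREE][5-5 ALLOC][6-18 ALLOC][19-26 FREE]
Free blocks: [5 8] total_free=13 largest=8 -> 100*(13-8)/13 = 500/13 ≈ 38.462 -> rounds to 38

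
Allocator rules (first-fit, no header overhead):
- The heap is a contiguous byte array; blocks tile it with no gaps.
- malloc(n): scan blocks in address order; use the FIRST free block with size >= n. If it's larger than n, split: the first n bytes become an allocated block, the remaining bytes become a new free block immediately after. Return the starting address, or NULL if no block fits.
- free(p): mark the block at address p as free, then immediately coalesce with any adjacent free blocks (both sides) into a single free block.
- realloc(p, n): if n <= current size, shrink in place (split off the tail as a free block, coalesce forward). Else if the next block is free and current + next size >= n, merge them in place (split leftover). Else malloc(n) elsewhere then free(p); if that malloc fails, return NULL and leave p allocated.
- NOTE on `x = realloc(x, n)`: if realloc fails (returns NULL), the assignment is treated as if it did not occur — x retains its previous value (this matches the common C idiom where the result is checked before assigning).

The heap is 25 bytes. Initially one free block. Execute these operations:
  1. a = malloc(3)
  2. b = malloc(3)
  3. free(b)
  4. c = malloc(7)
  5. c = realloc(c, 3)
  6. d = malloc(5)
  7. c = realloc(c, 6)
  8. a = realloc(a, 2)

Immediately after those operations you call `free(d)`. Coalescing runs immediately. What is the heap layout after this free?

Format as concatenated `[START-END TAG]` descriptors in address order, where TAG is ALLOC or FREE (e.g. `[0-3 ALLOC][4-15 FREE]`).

Answer: [0-1 ALLOC][2-10 FREE][11-16 ALLOC][17-24 FREE]

Derivation:
Op 1: a = malloc(3) -> a = 0; heap: [0-2 ALLOC][3-24 FREE]
Op 2: b = malloc(3) -> b = 3; heap: [0-2 ALLOC][3-5 ALLOC][6-24 FREE]
Op 3: free(b) -> (freed b); heap: [0-2 ALLOC][3-24 FREE]
Op 4: c = malloc(7) -> c = 3; heap: [0-2 ALLOC][3-9 ALLOC][10-24 FREE]
Op 5: c = realloc(c, 3) -> c = 3; heap: [0-2 ALLOC][3-5 ALLOC][6-24 FREE]
Op 6: d = malloc(5) -> d = 6; heap: [0-2 ALLOC][3-5 ALLOC][6-10 ALLOC][11-24 FREE]
Op 7: c = realloc(c, 6) -> c = 11; heap: [0-2 ALLOC][3-5 FREE][6-10 ALLOC][11-16 ALLOC][17-24 FREE]
Op 8: a = realloc(a, 2) -> a = 0; heap: [0-1 ALLOC][2-5 FREE][6-10 ALLOC][11-16 ALLOC][17-24 FREE]
free(d): d = 6 -> block [6-10 ALLOC]; mark free, coalesce with adjacent free neighbors -> [0-1 ALLOC][2-10 FREE][11-16 ALLOC][17-24 FREE]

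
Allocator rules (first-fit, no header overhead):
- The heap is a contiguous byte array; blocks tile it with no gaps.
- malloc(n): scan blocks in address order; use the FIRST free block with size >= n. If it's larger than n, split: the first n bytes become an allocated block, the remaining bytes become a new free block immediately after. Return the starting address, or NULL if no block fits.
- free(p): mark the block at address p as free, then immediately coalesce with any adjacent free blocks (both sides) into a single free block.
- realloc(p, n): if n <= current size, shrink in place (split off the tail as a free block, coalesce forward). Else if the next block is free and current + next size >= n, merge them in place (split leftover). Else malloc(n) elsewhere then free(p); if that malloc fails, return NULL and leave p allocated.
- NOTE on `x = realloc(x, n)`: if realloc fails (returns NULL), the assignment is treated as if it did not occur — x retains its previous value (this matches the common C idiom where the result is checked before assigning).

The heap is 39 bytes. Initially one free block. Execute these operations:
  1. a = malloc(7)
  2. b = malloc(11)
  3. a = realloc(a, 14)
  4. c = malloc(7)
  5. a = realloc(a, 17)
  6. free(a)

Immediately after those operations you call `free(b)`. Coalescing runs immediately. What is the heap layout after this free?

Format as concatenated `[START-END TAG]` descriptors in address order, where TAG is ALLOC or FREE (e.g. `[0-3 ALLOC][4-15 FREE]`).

Op 1: a = malloc(7) -> a = 0; heap: [0-6 ALLOC][7-38 FREE]
Op 2: b = malloc(11) -> b = 7; heap: [0-6 ALLOC][7-17 ALLOC][18-38 FREE]
Op 3: a = realloc(a, 14) -> a = 18; heap: [0-6 FREE][7-17 ALLOC][18-31 ALLOC][32-38 FREE]
Op 4: c = malloc(7) -> c = 0; heap: [0-6 ALLOC][7-17 ALLOC][18-31 ALLOC][32-38 FREE]
Op 5: a = realloc(a, 17) -> a = 18; heap: [0-6 ALLOC][7-17 ALLOC][18-34 ALLOC][35-38 FREE]
Op 6: free(a) -> (freed a); heap: [0-6 ALLOC][7-17 ALLOC][18-38 FREE]
free(b): b = 7 -> block [7-17 ALLOC]; mark free, coalesce with adjacent free neighbors -> [0-6 ALLOC][7-38 FREE]

Answer: [0-6 ALLOC][7-38 FREE]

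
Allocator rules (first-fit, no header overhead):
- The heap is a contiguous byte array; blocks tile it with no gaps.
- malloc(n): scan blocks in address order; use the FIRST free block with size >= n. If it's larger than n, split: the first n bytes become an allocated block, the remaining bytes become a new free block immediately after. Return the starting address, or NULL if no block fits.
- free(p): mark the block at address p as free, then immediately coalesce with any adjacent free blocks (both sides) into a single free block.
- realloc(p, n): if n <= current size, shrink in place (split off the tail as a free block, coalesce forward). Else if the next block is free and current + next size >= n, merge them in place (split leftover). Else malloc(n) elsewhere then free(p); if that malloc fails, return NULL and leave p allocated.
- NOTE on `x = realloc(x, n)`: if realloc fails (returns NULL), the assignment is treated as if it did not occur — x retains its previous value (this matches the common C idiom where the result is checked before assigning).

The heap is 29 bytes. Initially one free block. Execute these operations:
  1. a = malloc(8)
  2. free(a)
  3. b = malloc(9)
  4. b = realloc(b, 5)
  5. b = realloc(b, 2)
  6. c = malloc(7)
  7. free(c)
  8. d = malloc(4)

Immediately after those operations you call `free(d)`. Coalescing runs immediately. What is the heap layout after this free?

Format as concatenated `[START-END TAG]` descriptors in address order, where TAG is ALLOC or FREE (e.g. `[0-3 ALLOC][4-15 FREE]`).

Op 1: a = malloc(8) -> a = 0; heap: [0-7 ALLOC][8-28 FREE]
Op 2: free(a) -> (freed a); heap: [0-28 FREE]
Op 3: b = malloc(9) -> b = 0; heap: [0-8 ALLOC][9-28 FREE]
Op 4: b = realloc(b, 5) -> b = 0; heap: [0-4 ALLOC][5-28 FREE]
Op 5: b = realloc(b, 2) -> b = 0; heap: [0-1 ALLOC][2-28 FREE]
Op 6: c = malloc(7) -> c = 2; heap: [0-1 ALLOC][2-8 ALLOC][9-28 FREE]
Op 7: free(c) -> (freed c); heap: [0-1 ALLOC][2-28 FREE]
Op 8: d = malloc(4) -> d = 2; heap: [0-1 ALLOC][2-5 ALLOC][6-28 FREE]
free(d): d = 2 -> block [2-5 ALLOC]; mark free, coalesce with adjacent free neighbors -> [0-1 ALLOC][2-28 FREE]

Answer: [0-1 ALLOC][2-28 FREE]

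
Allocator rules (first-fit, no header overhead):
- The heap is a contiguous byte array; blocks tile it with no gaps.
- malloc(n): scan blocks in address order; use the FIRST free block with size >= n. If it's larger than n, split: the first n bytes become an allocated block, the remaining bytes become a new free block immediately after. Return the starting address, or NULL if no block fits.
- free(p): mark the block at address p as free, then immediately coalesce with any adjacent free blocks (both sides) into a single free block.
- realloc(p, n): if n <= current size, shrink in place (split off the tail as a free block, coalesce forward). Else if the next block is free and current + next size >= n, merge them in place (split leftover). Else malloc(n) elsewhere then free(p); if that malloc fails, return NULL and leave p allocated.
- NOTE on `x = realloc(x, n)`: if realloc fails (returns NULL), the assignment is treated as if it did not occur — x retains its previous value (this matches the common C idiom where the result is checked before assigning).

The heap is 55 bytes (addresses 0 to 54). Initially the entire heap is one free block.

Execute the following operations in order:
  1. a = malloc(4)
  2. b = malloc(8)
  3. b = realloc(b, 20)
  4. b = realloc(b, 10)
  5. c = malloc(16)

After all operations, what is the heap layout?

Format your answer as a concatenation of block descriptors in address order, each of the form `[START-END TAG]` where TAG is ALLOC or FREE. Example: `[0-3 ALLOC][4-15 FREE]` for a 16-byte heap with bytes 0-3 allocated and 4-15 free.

Answer: [0-3 ALLOC][4-13 ALLOC][14-29 ALLOC][30-54 FREE]

Derivation:
Op 1: a = malloc(4) -> a = 0; heap: [0-3 ALLOC][4-54 FREE]
Op 2: b = malloc(8) -> b = 4; heap: [0-3 ALLOC][4-11 ALLOC][12-54 FREE]
Op 3: b = realloc(b, 20) -> b = 4; heap: [0-3 ALLOC][4-23 ALLOC][24-54 FREE]
Op 4: b = realloc(b, 10) -> b = 4; heap: [0-3 ALLOC][4-13 ALLOC][14-54 FREE]
Op 5: c = malloc(16) -> c = 14; heap: [0-3 ALLOC][4-13 ALLOC][14-29 ALLOC][30-54 FREE]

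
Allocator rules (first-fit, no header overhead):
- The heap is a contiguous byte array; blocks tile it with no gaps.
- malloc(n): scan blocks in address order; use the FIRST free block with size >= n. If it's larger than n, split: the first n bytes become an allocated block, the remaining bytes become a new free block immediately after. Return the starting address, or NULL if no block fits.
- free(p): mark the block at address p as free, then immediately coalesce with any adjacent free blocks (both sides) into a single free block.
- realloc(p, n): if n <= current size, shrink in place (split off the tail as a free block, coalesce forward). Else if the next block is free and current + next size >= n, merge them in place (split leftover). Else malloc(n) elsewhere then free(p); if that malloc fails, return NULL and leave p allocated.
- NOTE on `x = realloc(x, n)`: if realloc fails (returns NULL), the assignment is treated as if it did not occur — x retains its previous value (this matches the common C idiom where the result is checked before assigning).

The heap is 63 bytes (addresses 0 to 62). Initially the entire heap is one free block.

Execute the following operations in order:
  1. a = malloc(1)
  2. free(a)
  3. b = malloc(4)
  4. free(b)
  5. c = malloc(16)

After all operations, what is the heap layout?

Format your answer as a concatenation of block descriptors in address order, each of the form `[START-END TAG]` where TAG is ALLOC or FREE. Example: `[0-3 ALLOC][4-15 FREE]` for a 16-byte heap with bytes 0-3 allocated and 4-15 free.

Answer: [0-15 ALLOC][16-62 FREE]

Derivation:
Op 1: a = malloc(1) -> a = 0; heap: [0-0 ALLOC][1-62 FREE]
Op 2: free(a) -> (freed a); heap: [0-62 FREE]
Op 3: b = malloc(4) -> b = 0; heap: [0-3 ALLOC][4-62 FREE]
Op 4: free(b) -> (freed b); heap: [0-62 FREE]
Op 5: c = malloc(16) -> c = 0; heap: [0-15 ALLOC][16-62 FREE]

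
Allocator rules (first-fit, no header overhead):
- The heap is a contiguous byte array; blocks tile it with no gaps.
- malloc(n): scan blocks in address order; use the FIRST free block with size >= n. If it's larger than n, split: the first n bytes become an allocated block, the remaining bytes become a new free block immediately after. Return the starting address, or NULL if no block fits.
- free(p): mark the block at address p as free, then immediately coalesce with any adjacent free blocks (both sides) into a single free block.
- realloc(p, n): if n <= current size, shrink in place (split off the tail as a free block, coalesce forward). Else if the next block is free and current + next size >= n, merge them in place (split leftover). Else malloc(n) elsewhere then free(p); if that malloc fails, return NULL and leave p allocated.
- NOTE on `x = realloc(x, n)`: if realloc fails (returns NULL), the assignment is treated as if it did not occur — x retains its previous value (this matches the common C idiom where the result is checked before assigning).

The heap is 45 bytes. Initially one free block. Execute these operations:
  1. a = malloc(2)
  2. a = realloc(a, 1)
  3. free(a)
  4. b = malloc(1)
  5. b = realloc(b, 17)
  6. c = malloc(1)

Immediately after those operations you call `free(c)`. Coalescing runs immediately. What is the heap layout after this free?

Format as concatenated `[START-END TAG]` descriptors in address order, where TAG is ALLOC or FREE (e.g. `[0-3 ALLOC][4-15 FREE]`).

Op 1: a = malloc(2) -> a = 0; heap: [0-1 ALLOC][2-44 FREE]
Op 2: a = realloc(a, 1) -> a = 0; heap: [0-0 ALLOC][1-44 FREE]
Op 3: free(a) -> (freed a); heap: [0-44 FREE]
Op 4: b = malloc(1) -> b = 0; heap: [0-0 ALLOC][1-44 FREE]
Op 5: b = realloc(b, 17) -> b = 0; heap: [0-16 ALLOC][17-44 FREE]
Op 6: c = malloc(1) -> c = 17; heap: [0-16 ALLOC][17-17 ALLOC][18-44 FREE]
free(c): c = 17 -> block [17-17 ALLOC]; mark free, coalesce with adjacent free neighbors -> [0-16 ALLOC][17-44 FREE]

Answer: [0-16 ALLOC][17-44 FREE]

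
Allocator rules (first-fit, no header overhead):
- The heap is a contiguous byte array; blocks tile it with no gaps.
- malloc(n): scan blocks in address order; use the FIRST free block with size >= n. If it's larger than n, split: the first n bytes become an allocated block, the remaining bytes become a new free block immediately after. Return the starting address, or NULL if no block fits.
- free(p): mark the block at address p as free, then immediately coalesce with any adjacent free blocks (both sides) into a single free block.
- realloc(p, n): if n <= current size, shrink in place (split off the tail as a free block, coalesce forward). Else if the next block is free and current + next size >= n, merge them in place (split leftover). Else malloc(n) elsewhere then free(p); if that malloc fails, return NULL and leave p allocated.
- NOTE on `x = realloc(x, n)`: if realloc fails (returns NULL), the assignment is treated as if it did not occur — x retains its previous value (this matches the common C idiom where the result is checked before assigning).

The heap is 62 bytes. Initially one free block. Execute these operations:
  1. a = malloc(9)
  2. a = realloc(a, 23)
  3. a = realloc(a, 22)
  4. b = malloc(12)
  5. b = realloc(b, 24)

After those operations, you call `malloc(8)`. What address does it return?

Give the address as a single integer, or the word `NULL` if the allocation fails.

Op 1: a = malloc(9) -> a = 0; heap: [0-8 ALLOC][9-61 FREE]
Op 2: a = realloc(a, 23) -> a = 0; heap: [0-22 ALLOC][23-61 FREE]
Op 3: a = realloc(a, 22) -> a = 0; heap: [0-21 ALLOC][22-61 FREE]
Op 4: b = malloc(12) -> b = 22; heap: [0-21 ALLOC][22-33 ALLOC][34-61 FREE]
Op 5: b = realloc(b, 24) -> b = 22; heap: [0-21 ALLOC][22-45 ALLOC][46-61 FREE]
malloc(8): first-fit scan over [0-21 ALLOC][22-45 ALLOC][46-61 FREE] -> 46

Answer: 46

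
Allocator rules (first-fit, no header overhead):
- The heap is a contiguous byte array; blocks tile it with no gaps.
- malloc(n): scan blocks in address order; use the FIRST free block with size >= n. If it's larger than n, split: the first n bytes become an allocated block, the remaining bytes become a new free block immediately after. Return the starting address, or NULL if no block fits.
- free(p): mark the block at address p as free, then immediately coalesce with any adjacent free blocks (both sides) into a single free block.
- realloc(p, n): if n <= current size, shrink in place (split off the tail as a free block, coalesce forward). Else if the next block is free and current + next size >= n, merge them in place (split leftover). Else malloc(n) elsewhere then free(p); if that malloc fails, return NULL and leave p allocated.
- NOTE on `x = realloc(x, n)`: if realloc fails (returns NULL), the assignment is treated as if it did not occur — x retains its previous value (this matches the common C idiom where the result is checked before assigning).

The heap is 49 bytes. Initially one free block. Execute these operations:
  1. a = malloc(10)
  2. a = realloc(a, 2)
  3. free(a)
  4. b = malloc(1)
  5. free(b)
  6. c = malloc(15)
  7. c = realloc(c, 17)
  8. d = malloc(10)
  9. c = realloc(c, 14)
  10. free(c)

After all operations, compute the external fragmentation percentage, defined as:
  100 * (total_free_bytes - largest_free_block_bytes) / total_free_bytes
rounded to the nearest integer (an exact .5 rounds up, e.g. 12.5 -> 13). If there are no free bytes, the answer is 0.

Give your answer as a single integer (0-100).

Answer: 44

Derivation:
Op 1: a = malloc(10) -> a = 0; heap: [0-9 ALLOC][10-48 FREE]
Op 2: a = realloc(a, 2) -> a = 0; heap: [0-1 ALLOC][2-48 FREE]
Op 3: free(a) -> (freed a); heap: [0-48 FREE]
Op 4: b = malloc(1) -> b = 0; heap: [0-0 ALLOC][1-48 FREE]
Op 5: free(b) -> (freed b); heap: [0-48 FREE]
Op 6: c = malloc(15) -> c = 0; heap: [0-14 ALLOC][15-48 FREE]
Op 7: c = realloc(c, 17) -> c = 0; heap: [0-16 ALLOC][17-48 FREE]
Op 8: d = malloc(10) -> d = 17; heap: [0-16 ALLOC][17-26 ALLOC][27-48 FREE]
Op 9: c = realloc(c, 14) -> c = 0; heap: [0-13 ALLOC][14-16 FREE][17-26 ALLOC][27-48 FREE]
Op 10: free(c) -> (freed c); heap: [0-16 FREE][17-26 ALLOC][27-48 FREE]
Free blocks: [17 22] total_free=39 largest=22 -> 100*(39-22)/39 = 1700/39 ≈ 43.590 -> rounds to 44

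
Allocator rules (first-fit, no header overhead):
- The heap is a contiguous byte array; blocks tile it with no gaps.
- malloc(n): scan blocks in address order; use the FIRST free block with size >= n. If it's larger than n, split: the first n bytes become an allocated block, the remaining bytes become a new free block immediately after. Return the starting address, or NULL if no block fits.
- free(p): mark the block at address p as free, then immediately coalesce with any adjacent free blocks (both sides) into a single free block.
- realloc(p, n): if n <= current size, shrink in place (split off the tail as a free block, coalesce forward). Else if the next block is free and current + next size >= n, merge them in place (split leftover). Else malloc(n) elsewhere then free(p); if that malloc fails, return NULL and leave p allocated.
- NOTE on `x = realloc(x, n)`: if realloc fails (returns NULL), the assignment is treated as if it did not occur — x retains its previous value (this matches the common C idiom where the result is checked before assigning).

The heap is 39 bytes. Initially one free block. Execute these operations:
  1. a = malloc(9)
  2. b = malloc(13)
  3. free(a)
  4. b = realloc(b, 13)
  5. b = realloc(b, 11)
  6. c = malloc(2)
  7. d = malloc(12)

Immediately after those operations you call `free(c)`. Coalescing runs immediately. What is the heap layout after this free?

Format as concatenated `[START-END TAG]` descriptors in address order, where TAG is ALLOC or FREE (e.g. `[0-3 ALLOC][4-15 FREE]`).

Answer: [0-8 FREE][9-19 ALLOC][20-31 ALLOC][32-38 FREE]

Derivation:
Op 1: a = malloc(9) -> a = 0; heap: [0-8 ALLOC][9-38 FREE]
Op 2: b = malloc(13) -> b = 9; heap: [0-8 ALLOC][9-21 ALLOC][22-38 FREE]
Op 3: free(a) -> (freed a); heap: [0-8 FREE][9-21 ALLOC][22-38 FREE]
Op 4: b = realloc(b, 13) -> b = 9; heap: [0-8 FREE][9-21 ALLOC][22-38 FREE]
Op 5: b = realloc(b, 11) -> b = 9; heap: [0-8 FREE][9-19 ALLOC][20-38 FREE]
Op 6: c = malloc(2) -> c = 0; heap: [0-1 ALLOC][2-8 FREE][9-19 ALLOC][20-38 FREE]
Op 7: d = malloc(12) -> d = 20; heap: [0-1 ALLOC][2-8 FREE][9-19 ALLOC][20-31 ALLOC][32-38 FREE]
free(c): c = 0 -> block [0-1 ALLOC]; mark free, coalesce with adjacent free neighbors -> [0-8 FREE][9-19 ALLOC][20-31 ALLOC][32-38 FREE]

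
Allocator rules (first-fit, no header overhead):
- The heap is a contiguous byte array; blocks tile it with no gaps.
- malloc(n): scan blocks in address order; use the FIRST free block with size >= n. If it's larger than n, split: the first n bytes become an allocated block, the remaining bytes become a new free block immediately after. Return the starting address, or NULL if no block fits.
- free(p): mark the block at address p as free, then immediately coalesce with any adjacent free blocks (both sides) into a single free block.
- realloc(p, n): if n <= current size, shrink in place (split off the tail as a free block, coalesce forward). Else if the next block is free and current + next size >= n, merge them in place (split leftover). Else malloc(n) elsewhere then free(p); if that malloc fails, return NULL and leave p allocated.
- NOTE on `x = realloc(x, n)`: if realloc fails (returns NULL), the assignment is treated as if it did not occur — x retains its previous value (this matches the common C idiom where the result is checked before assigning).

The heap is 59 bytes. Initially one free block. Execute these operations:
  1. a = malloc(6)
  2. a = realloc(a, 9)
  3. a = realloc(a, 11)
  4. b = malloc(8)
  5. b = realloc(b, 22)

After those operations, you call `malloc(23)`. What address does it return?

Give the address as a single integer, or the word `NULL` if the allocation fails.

Answer: 33

Derivation:
Op 1: a = malloc(6) -> a = 0; heap: [0-5 ALLOC][6-58 FREE]
Op 2: a = realloc(a, 9) -> a = 0; heap: [0-8 ALLOC][9-58 FREE]
Op 3: a = realloc(a, 11) -> a = 0; heap: [0-10 ALLOC][11-58 FREE]
Op 4: b = malloc(8) -> b = 11; heap: [0-10 ALLOC][11-18 ALLOC][19-58 FREE]
Op 5: b = realloc(b, 22) -> b = 11; heap: [0-10 ALLOC][11-32 ALLOC][33-58 FREE]
malloc(23): first-fit scan over [0-10 ALLOC][11-32 ALLOC][33-58 FREE] -> 33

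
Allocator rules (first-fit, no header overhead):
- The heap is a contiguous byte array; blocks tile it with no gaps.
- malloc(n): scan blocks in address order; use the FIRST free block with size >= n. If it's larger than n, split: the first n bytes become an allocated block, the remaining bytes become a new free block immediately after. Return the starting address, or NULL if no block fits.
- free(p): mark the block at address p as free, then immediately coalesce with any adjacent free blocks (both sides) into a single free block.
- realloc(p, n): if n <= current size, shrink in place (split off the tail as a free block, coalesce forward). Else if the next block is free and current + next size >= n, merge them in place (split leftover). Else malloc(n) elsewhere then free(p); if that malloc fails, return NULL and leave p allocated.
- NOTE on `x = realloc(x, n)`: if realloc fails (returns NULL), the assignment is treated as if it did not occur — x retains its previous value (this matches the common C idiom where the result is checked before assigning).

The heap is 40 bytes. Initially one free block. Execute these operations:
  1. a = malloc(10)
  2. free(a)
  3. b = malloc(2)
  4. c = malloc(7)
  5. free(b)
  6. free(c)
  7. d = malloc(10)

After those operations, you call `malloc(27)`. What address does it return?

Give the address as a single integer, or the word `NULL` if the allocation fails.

Answer: 10

Derivation:
Op 1: a = malloc(10) -> a = 0; heap: [0-9 ALLOC][10-39 FREE]
Op 2: free(a) -> (freed a); heap: [0-39 FREE]
Op 3: b = malloc(2) -> b = 0; heap: [0-1 ALLOC][2-39 FREE]
Op 4: c = malloc(7) -> c = 2; heap: [0-1 ALLOC][2-8 ALLOC][9-39 FREE]
Op 5: free(b) -> (freed b); heap: [0-1 FREE][2-8 ALLOC][9-39 FREE]
Op 6: free(c) -> (freed c); heap: [0-39 FREE]
Op 7: d = malloc(10) -> d = 0; heap: [0-9 ALLOC][10-39 FREE]
malloc(27): first-fit scan over [0-9 ALLOC][10-39 FREE] -> 10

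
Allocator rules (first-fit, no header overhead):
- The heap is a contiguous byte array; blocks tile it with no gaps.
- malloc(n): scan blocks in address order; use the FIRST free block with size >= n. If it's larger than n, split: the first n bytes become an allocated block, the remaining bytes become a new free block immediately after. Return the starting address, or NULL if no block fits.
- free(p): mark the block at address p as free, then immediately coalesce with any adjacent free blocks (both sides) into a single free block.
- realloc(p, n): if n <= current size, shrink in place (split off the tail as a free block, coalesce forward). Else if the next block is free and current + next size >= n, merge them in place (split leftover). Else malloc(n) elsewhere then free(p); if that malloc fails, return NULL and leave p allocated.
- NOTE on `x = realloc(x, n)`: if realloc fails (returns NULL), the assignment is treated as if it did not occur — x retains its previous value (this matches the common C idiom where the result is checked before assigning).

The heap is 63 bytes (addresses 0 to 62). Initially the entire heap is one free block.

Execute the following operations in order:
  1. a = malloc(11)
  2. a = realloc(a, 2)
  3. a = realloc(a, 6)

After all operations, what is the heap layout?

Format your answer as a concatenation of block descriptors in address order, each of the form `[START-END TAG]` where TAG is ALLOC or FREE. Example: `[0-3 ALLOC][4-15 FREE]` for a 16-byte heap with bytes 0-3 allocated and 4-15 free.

Answer: [0-5 ALLOC][6-62 FREE]

Derivation:
Op 1: a = malloc(11) -> a = 0; heap: [0-10 ALLOC][11-62 FREE]
Op 2: a = realloc(a, 2) -> a = 0; heap: [0-1 ALLOC][2-62 FREE]
Op 3: a = realloc(a, 6) -> a = 0; heap: [0-5 ALLOC][6-62 FREE]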